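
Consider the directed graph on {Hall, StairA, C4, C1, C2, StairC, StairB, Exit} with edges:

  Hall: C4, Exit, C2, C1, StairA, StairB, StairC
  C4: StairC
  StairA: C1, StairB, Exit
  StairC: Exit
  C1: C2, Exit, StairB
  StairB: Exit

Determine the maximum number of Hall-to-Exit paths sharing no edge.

5

Assign every edge capacity 1; by Menger, the answer equals the max flow.
Path Hall→Exit (+1); total 1.
Path Hall→StairA→Exit (+1); total 2.
Path Hall→C1→Exit (+1); total 3.
Path Hall→StairC→Exit (+1); total 4.
Path Hall→StairB→Exit (+1); total 5.
No residual Hall→Exit path; max flow = 5.
Certifying cut of size 5: {Hall→C1, Hall→Exit, Hall→StairA, Hall→StairB, StairC→Exit}.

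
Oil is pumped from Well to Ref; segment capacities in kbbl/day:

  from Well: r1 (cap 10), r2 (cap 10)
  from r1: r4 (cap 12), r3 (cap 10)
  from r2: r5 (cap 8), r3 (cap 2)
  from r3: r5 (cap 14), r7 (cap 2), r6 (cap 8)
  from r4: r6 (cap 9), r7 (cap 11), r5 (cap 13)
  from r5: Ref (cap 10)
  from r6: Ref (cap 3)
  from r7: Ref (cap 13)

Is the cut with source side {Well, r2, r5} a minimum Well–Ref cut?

No — its capacity is 22, but the minimum cut has capacity 20.

Given cut capacity: 10 + 2 + 10 = 22.
Augment Well→r2→r5→Ref: bottleneck 8, flow now 8.
Augment Well→r1→r3→r5→Ref: bottleneck 2, flow now 10.
Augment Well→r1→r3→r6→Ref: bottleneck 3, flow now 13.
Augment Well→r1→r3→r7→Ref: bottleneck 2, flow now 15.
Augment Well→r1→r4→r7→Ref: bottleneck 3, flow now 18.
Augment Well→r2→r3→r1→r4→r7→Ref: bottleneck 2, flow now 20. (uses reverse residual edge)
No augmenting path remains; maximum flow = 20.
In the residual graph, reachable from Well: {Well}.
Min-cut edges: Well→r1 (10), Well→r2 (10); capacity 10 + 10 = 20.
Cut capacity 22 exceeds the max flow 20, so it is not minimum.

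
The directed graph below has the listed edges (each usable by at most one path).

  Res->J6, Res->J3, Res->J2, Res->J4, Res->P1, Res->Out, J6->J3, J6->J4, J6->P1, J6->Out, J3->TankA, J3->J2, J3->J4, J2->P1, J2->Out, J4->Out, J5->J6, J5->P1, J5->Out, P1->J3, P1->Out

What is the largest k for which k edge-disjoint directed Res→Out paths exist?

Assign every edge capacity 1; by Menger, the answer equals the max flow.
Path Res→Out (+1); total 1.
Path Res→J6→Out (+1); total 2.
Path Res→J2→Out (+1); total 3.
Path Res→J4→Out (+1); total 4.
Path Res→P1→Out (+1); total 5.
No residual Res→Out path; max flow = 5.
Certifying cut of size 5: {J2→Out, J4→Out, P1→Out, Res→J6, Res→Out}.

5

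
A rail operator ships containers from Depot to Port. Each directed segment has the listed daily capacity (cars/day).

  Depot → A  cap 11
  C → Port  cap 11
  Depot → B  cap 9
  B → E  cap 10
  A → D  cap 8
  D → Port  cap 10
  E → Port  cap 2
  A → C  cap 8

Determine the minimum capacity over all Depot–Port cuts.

Augment Depot→A→C→Port: bottleneck 8, flow now 8.
Augment Depot→A→D→Port: bottleneck 3, flow now 11.
Augment Depot→B→E→Port: bottleneck 2, flow now 13.
No augmenting path remains; maximum flow = 13.
By max-flow min-cut, the minimum cut capacity equals the max flow.
In the residual graph, reachable from Depot: {Depot, B, E}.
Min-cut edges: Depot→A (11), E→Port (2); capacity 11 + 2 = 13.

13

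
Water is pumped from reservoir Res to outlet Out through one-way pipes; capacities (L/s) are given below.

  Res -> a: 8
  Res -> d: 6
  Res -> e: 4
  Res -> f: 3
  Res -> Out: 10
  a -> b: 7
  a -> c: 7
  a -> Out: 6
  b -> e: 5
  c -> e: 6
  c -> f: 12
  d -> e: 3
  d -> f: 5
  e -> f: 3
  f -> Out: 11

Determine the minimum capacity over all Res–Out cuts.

27

Augment Res→Out: bottleneck 10, flow now 10.
Augment Res→a→Out: bottleneck 6, flow now 16.
Augment Res→f→Out: bottleneck 3, flow now 19.
Augment Res→d→f→Out: bottleneck 5, flow now 24.
Augment Res→e→f→Out: bottleneck 3, flow now 27.
No augmenting path remains; maximum flow = 27.
By max-flow min-cut, the minimum cut capacity equals the max flow.
In the residual graph, reachable from Res: {Res, a, b, c, d, e, f}.
Min-cut edges: Res→Out (10), a→Out (6), f→Out (11); capacity 10 + 6 + 11 = 27.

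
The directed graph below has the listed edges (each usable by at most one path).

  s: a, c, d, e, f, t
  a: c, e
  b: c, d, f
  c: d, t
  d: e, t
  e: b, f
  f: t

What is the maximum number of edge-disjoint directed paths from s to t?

4

Assign every edge capacity 1; by Menger, the answer equals the max flow.
Path s→t (+1); total 1.
Path s→c→t (+1); total 2.
Path s→d→t (+1); total 3.
Path s→f→t (+1); total 4.
No residual s→t path; max flow = 4.
Certifying cut of size 4: {c→t, d→t, f→t, s→t}.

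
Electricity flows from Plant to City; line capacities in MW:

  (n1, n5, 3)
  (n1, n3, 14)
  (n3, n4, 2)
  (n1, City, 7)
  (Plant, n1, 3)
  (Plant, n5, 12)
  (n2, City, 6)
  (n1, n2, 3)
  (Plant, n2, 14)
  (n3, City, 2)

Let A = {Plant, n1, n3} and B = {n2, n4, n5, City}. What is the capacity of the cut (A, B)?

43

Edges leaving {Plant, n1, n3}: Plant→n2 (14), Plant→n5 (12), n1→n2 (3), n1→n5 (3), n1→City (7), n3→n4 (2), n3→City (2).
Cut capacity = 14 + 12 + 3 + 3 + 7 + 2 + 2 = 43.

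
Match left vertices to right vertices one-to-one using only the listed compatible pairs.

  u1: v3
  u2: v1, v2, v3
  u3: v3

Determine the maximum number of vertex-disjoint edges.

Unit-capacity flow: source→left, listed edges, right→sink; max matching = max flow.
Augmenting path u1→v3 (+1); matched 1.
Augmenting path u2→v1 (+1); matched 2.
No augmenting path remains; maximum matching = 2.
König certificate: {u2, v3} is a vertex cover of size 2 (every listed pair touches it), so no matching can be larger.

2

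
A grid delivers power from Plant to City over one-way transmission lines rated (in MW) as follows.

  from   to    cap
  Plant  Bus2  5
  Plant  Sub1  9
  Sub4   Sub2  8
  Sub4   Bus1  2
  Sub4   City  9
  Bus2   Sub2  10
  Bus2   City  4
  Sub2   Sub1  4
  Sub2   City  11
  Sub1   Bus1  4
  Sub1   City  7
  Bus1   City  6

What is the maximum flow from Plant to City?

14

Augment Plant→Bus2→City: bottleneck 4, flow now 4.
Augment Plant→Sub1→City: bottleneck 7, flow now 11.
Augment Plant→Bus2→Sub2→City: bottleneck 1, flow now 12.
Augment Plant→Sub1→Bus1→City: bottleneck 2, flow now 14.
No augmenting path remains; maximum flow = 14.
In the residual graph, reachable from Plant: {Plant}.
Min-cut edges: Plant→Bus2 (5), Plant→Sub1 (9); capacity 5 + 9 = 14.
This cut is saturated, so no flow can exceed 14.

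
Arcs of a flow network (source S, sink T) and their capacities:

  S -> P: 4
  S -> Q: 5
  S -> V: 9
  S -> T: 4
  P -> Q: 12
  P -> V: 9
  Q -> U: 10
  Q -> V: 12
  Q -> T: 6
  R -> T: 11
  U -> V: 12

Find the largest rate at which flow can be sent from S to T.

10

Augment S→T: bottleneck 4, flow now 4.
Augment S→Q→T: bottleneck 5, flow now 9.
Augment S→P→Q→T: bottleneck 1, flow now 10.
No augmenting path remains; maximum flow = 10.
In the residual graph, reachable from S: {S, P, Q, U, V}.
Min-cut edges: S→T (4), Q→T (6); capacity 4 + 6 = 10.
This cut is saturated, so no flow can exceed 10.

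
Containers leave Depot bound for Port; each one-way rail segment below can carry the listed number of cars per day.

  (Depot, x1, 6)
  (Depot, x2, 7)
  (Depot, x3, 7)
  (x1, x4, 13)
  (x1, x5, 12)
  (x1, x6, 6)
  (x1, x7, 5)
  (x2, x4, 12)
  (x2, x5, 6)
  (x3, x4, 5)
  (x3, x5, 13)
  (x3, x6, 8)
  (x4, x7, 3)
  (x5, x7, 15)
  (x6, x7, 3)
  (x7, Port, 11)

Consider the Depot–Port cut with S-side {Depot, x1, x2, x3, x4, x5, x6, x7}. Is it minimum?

Given cut capacity: 11 = 11.
Augment Depot→x1→x7→Port: bottleneck 5, flow now 5.
Augment Depot→x1→x4→x7→Port: bottleneck 1, flow now 6.
Augment Depot→x2→x4→x7→Port: bottleneck 2, flow now 8.
Augment Depot→x2→x5→x7→Port: bottleneck 3, flow now 11.
No augmenting path remains; maximum flow = 11.
Cut capacity 11 equals the max flow, so it is a minimum cut.

Yes — it is a minimum cut (capacity 11).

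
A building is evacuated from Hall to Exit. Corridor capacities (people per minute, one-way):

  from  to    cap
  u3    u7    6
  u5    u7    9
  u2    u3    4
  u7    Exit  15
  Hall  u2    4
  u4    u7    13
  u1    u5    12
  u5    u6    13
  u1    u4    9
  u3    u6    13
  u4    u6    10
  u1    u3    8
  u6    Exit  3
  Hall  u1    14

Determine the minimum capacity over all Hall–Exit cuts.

Augment Hall→u1→u3→u6→Exit: bottleneck 3, flow now 3.
Augment Hall→u1→u3→u7→Exit: bottleneck 5, flow now 8.
Augment Hall→u1→u4→u7→Exit: bottleneck 6, flow now 14.
Augment Hall→u2→u3→u7→Exit: bottleneck 1, flow now 15.
Augment Hall→u2→u3→u1→u4→u7→Exit: bottleneck 3, flow now 18. (uses reverse residual edge)
No augmenting path remains; maximum flow = 18.
By max-flow min-cut, the minimum cut capacity equals the max flow.
In the residual graph, reachable from Hall: {Hall}.
Min-cut edges: Hall→u1 (14), Hall→u2 (4); capacity 14 + 4 = 18.

18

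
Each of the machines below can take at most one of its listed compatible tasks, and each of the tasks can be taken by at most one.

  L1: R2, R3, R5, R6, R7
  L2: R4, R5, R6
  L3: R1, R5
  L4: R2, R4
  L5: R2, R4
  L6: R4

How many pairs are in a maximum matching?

5

Unit-capacity flow: source→left, listed edges, right→sink; max matching = max flow.
Augmenting path L1→R2 (+1); matched 1.
Augmenting path L2→R4 (+1); matched 2.
Augmenting path L3→R1 (+1); matched 3.
Augmenting path L4→R2→L1→R3 (+1); matched 4.
Augmenting path L5→R4→L2→R5 (+1); matched 5.
No augmenting path remains; maximum matching = 5.
König certificate: {L1, L2, L3, R2, R4} is a vertex cover of size 5 (every listed pair touches it), so no matching can be larger.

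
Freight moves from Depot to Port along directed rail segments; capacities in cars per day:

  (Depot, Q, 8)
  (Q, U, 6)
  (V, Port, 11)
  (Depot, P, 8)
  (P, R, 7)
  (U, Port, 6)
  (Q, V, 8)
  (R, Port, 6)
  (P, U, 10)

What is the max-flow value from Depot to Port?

16

Augment Depot→P→R→Port: bottleneck 6, flow now 6.
Augment Depot→P→U→Port: bottleneck 2, flow now 8.
Augment Depot→Q→U→Port: bottleneck 4, flow now 12.
Augment Depot→Q→V→Port: bottleneck 4, flow now 16.
No augmenting path remains; maximum flow = 16.
In the residual graph, reachable from Depot: {Depot}.
Min-cut edges: Depot→P (8), Depot→Q (8); capacity 8 + 8 = 16.
This cut is saturated, so no flow can exceed 16.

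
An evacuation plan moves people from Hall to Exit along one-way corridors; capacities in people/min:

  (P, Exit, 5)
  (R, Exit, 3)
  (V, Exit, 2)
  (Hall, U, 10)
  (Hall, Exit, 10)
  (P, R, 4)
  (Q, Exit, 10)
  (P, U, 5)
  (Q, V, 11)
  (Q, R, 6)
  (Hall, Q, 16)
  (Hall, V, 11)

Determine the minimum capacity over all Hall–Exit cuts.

25

Augment Hall→Exit: bottleneck 10, flow now 10.
Augment Hall→Q→Exit: bottleneck 10, flow now 20.
Augment Hall→V→Exit: bottleneck 2, flow now 22.
Augment Hall→Q→R→Exit: bottleneck 3, flow now 25.
No augmenting path remains; maximum flow = 25.
By max-flow min-cut, the minimum cut capacity equals the max flow.
In the residual graph, reachable from Hall: {Hall, Q, R, U, V}.
Min-cut edges: Hall→Exit (10), Q→Exit (10), R→Exit (3), V→Exit (2); capacity 10 + 10 + 3 + 2 = 25.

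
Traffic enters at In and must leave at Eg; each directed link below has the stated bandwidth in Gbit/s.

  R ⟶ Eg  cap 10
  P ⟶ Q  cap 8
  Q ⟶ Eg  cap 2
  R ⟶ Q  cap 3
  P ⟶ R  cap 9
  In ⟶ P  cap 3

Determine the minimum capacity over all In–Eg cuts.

Augment In→P→Q→Eg: bottleneck 2, flow now 2.
Augment In→P→R→Eg: bottleneck 1, flow now 3.
No augmenting path remains; maximum flow = 3.
By max-flow min-cut, the minimum cut capacity equals the max flow.
In the residual graph, reachable from In: {In}.
Min-cut edges: In→P (3); capacity 3 = 3.

3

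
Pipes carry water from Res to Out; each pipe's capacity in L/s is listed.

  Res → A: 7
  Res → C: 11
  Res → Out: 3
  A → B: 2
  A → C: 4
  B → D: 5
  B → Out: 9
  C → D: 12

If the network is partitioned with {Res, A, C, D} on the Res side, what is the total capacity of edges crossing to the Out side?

5

Edges leaving {Res, A, C, D}: Res→Out (3), A→B (2).
Cut capacity = 3 + 2 = 5.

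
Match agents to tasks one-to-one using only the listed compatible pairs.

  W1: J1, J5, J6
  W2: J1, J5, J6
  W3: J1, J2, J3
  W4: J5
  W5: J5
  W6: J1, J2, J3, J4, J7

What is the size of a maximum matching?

Unit-capacity flow: source→left, listed edges, right→sink; max matching = max flow.
Augmenting path W1→J1 (+1); matched 1.
Augmenting path W2→J5 (+1); matched 2.
Augmenting path W3→J2 (+1); matched 3.
Augmenting path W6→J3 (+1); matched 4.
Augmenting path W4→J5→W2→J6 (+1); matched 5.
No augmenting path remains; maximum matching = 5.
König certificate: {W1, W2, W3, W6, J5} is a vertex cover of size 5 (every listed pair touches it), so no matching can be larger.

5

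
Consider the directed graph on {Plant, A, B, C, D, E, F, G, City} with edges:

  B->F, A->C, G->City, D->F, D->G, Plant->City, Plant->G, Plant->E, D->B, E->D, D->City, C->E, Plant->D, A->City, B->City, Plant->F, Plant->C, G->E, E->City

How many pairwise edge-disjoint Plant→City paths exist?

Assign every edge capacity 1; by Menger, the answer equals the max flow.
Path Plant→City (+1); total 1.
Path Plant→D→City (+1); total 2.
Path Plant→E→City (+1); total 3.
Path Plant→G→City (+1); total 4.
Path Plant→C→E→D→B→City (+1); total 5.
No residual Plant→City path; max flow = 5.
Certifying cut of size 5: {Plant→C, Plant→City, Plant→D, Plant→E, Plant→G}.

5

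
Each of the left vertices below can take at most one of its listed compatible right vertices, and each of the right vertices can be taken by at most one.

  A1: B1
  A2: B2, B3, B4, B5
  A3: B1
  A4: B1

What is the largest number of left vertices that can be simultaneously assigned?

2

Unit-capacity flow: source→left, listed edges, right→sink; max matching = max flow.
Augmenting path A1→B1 (+1); matched 1.
Augmenting path A2→B2 (+1); matched 2.
No augmenting path remains; maximum matching = 2.
König certificate: {A2, B1} is a vertex cover of size 2 (every listed pair touches it), so no matching can be larger.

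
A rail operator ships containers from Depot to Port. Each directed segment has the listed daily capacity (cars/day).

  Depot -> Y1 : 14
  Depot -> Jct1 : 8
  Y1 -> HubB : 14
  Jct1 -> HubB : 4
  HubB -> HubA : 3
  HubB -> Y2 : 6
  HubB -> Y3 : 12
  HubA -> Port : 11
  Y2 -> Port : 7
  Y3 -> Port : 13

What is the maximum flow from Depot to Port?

18

Augment Depot→Y1→HubB→HubA→Port: bottleneck 3, flow now 3.
Augment Depot→Y1→HubB→Y2→Port: bottleneck 6, flow now 9.
Augment Depot→Y1→HubB→Y3→Port: bottleneck 5, flow now 14.
Augment Depot→Jct1→HubB→Y3→Port: bottleneck 4, flow now 18.
No augmenting path remains; maximum flow = 18.
In the residual graph, reachable from Depot: {Depot, Jct1}.
Min-cut edges: Depot→Y1 (14), Jct1→HubB (4); capacity 14 + 4 = 18.
This cut is saturated, so no flow can exceed 18.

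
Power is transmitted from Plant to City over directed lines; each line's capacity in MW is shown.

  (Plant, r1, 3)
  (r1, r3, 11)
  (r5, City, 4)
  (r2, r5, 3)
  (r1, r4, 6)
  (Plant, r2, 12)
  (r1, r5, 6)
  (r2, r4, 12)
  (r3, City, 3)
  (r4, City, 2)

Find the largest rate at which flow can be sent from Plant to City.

Augment Plant→r1→r3→City: bottleneck 3, flow now 3.
Augment Plant→r2→r4→City: bottleneck 2, flow now 5.
Augment Plant→r2→r5→City: bottleneck 3, flow now 8.
No augmenting path remains; maximum flow = 8.
In the residual graph, reachable from Plant: {Plant, r2, r4}.
Min-cut edges: Plant→r1 (3), r2→r5 (3), r4→City (2); capacity 3 + 3 + 2 = 8.
This cut is saturated, so no flow can exceed 8.

8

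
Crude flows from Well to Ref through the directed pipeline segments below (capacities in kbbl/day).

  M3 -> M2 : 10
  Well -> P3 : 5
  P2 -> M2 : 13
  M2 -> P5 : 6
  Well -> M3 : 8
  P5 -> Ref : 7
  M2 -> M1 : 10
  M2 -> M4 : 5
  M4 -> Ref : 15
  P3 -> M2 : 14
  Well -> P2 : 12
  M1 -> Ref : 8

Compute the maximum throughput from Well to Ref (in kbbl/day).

19

Augment Well→P2→M2→P5→Ref: bottleneck 6, flow now 6.
Augment Well→P2→M2→M1→Ref: bottleneck 6, flow now 12.
Augment Well→M3→M2→M1→Ref: bottleneck 2, flow now 14.
Augment Well→M3→M2→M4→Ref: bottleneck 5, flow now 19.
No augmenting path remains; maximum flow = 19.
In the residual graph, reachable from Well: {Well, P2, M3, P3, M2, M1}.
Min-cut edges: M2→P5 (6), M2→M4 (5), M1→Ref (8); capacity 6 + 5 + 8 = 19.
This cut is saturated, so no flow can exceed 19.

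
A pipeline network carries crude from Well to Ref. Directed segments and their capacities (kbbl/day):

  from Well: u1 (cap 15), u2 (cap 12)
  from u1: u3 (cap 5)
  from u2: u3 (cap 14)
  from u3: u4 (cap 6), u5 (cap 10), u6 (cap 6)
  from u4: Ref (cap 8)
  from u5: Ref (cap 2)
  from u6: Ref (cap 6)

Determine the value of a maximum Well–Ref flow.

14

Augment Well→u1→u3→u4→Ref: bottleneck 5, flow now 5.
Augment Well→u2→u3→u4→Ref: bottleneck 1, flow now 6.
Augment Well→u2→u3→u5→Ref: bottleneck 2, flow now 8.
Augment Well→u2→u3→u6→Ref: bottleneck 6, flow now 14.
No augmenting path remains; maximum flow = 14.
In the residual graph, reachable from Well: {Well, u1, u2, u3, u5}.
Min-cut edges: u3→u4 (6), u3→u6 (6), u5→Ref (2); capacity 6 + 6 + 2 = 14.
This cut is saturated, so no flow can exceed 14.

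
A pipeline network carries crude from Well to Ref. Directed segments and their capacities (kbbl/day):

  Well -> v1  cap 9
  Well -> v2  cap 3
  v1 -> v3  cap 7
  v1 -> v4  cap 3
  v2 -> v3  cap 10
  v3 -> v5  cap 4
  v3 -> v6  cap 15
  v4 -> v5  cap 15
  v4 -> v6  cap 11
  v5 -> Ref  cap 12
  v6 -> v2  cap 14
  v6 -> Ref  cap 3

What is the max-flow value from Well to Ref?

Augment Well→v1→v3→v5→Ref: bottleneck 4, flow now 4.
Augment Well→v1→v3→v6→Ref: bottleneck 3, flow now 7.
Augment Well→v1→v4→v5→Ref: bottleneck 2, flow now 9.
Augment Well→v2→v3→v1→v4→v5→Ref: bottleneck 1, flow now 10. (uses reverse residual edge)
No augmenting path remains; maximum flow = 10.
In the residual graph, reachable from Well: {Well, v1, v2, v3, v6}.
Min-cut edges: v1→v4 (3), v3→v5 (4), v6→Ref (3); capacity 3 + 4 + 3 = 10.
This cut is saturated, so no flow can exceed 10.

10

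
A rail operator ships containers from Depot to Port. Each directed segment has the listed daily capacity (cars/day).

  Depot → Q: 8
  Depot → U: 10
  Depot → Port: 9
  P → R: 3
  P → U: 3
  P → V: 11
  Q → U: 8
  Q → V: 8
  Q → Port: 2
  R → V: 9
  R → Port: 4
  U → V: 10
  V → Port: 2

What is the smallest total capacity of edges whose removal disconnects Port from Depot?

13

Augment Depot→Port: bottleneck 9, flow now 9.
Augment Depot→Q→Port: bottleneck 2, flow now 11.
Augment Depot→Q→V→Port: bottleneck 2, flow now 13.
No augmenting path remains; maximum flow = 13.
By max-flow min-cut, the minimum cut capacity equals the max flow.
In the residual graph, reachable from Depot: {Depot, Q, U, V}.
Min-cut edges: Depot→Port (9), Q→Port (2), V→Port (2); capacity 9 + 2 + 2 = 13.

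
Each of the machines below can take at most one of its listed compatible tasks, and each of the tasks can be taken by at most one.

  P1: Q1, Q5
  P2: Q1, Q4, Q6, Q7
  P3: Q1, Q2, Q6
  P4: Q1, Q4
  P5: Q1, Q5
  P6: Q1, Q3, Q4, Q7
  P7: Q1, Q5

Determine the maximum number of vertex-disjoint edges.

Unit-capacity flow: source→left, listed edges, right→sink; max matching = max flow.
Augmenting path P1→Q1 (+1); matched 1.
Augmenting path P2→Q4 (+1); matched 2.
Augmenting path P3→Q2 (+1); matched 3.
Augmenting path P5→Q5 (+1); matched 4.
Augmenting path P6→Q3 (+1); matched 5.
Augmenting path P4→Q4→P2→Q6 (+1); matched 6.
No augmenting path remains; maximum matching = 6.
König certificate: {P2, P3, P4, P6, Q1, Q5} is a vertex cover of size 6 (every listed pair touches it), so no matching can be larger.

6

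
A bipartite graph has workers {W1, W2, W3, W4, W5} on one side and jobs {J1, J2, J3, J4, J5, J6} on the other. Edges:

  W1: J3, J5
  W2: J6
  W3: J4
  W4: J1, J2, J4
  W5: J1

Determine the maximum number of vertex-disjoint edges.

5

Unit-capacity flow: source→left, listed edges, right→sink; max matching = max flow.
Augmenting path W1→J3 (+1); matched 1.
Augmenting path W2→J6 (+1); matched 2.
Augmenting path W3→J4 (+1); matched 3.
Augmenting path W4→J1 (+1); matched 4.
Augmenting path W5→J1→W4→J2 (+1); matched 5.
No augmenting path remains; maximum matching = 5.
König certificate: {W1, W2, W3, W4, W5} is a vertex cover of size 5 (every listed pair touches it), so no matching can be larger.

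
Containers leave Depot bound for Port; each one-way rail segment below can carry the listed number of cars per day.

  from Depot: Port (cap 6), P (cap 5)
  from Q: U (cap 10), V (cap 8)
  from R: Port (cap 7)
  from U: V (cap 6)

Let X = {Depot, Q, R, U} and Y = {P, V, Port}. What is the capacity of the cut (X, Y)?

Edges leaving {Depot, Q, R, U}: Depot→P (5), Depot→Port (6), Q→V (8), R→Port (7), U→V (6).
Cut capacity = 5 + 6 + 8 + 7 + 6 = 32.

32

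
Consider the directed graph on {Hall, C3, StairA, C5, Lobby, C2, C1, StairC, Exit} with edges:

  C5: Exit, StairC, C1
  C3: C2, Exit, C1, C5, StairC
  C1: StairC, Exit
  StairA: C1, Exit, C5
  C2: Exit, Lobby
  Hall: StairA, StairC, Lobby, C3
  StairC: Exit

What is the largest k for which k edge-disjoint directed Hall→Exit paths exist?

Assign every edge capacity 1; by Menger, the answer equals the max flow.
Path Hall→C3→Exit (+1); total 1.
Path Hall→StairA→Exit (+1); total 2.
Path Hall→StairC→Exit (+1); total 3.
No residual Hall→Exit path; max flow = 3.
Certifying cut of size 3: {Hall→C3, Hall→StairA, Hall→StairC}.

3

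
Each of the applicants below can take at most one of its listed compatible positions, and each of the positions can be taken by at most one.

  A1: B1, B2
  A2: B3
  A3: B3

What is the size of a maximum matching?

Unit-capacity flow: source→left, listed edges, right→sink; max matching = max flow.
Augmenting path A1→B1 (+1); matched 1.
Augmenting path A2→B3 (+1); matched 2.
No augmenting path remains; maximum matching = 2.
König certificate: {A1, B3} is a vertex cover of size 2 (every listed pair touches it), so no matching can be larger.

2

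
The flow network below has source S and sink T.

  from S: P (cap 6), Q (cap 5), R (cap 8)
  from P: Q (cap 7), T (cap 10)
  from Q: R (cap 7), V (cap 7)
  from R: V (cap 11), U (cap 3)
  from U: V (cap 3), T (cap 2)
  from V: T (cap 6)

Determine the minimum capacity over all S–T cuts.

Augment S→P→T: bottleneck 6, flow now 6.
Augment S→Q→V→T: bottleneck 5, flow now 11.
Augment S→R→U→T: bottleneck 2, flow now 13.
Augment S→R→V→T: bottleneck 1, flow now 14.
No augmenting path remains; maximum flow = 14.
By max-flow min-cut, the minimum cut capacity equals the max flow.
In the residual graph, reachable from S: {S, Q, R, U, V}.
Min-cut edges: S→P (6), U→T (2), V→T (6); capacity 6 + 2 + 6 = 14.

14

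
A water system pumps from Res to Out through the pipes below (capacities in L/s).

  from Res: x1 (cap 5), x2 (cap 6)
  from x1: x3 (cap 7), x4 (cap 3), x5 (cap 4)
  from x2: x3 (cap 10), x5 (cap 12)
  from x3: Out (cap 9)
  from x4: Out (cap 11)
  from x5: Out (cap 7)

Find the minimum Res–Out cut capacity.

11

Augment Res→x1→x3→Out: bottleneck 5, flow now 5.
Augment Res→x2→x3→Out: bottleneck 4, flow now 9.
Augment Res→x2→x5→Out: bottleneck 2, flow now 11.
No augmenting path remains; maximum flow = 11.
By max-flow min-cut, the minimum cut capacity equals the max flow.
In the residual graph, reachable from Res: {Res}.
Min-cut edges: Res→x1 (5), Res→x2 (6); capacity 5 + 6 = 11.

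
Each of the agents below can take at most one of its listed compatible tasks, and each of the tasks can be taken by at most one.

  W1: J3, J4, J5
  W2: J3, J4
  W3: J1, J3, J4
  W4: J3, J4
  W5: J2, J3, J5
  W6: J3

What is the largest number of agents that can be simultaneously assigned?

Unit-capacity flow: source→left, listed edges, right→sink; max matching = max flow.
Augmenting path W1→J3 (+1); matched 1.
Augmenting path W2→J4 (+1); matched 2.
Augmenting path W3→J1 (+1); matched 3.
Augmenting path W5→J2 (+1); matched 4.
Augmenting path W4→J3→W1→J5 (+1); matched 5.
No augmenting path remains; maximum matching = 5.
König certificate: {W1, W3, W5, J3, J4} is a vertex cover of size 5 (every listed pair touches it), so no matching can be larger.

5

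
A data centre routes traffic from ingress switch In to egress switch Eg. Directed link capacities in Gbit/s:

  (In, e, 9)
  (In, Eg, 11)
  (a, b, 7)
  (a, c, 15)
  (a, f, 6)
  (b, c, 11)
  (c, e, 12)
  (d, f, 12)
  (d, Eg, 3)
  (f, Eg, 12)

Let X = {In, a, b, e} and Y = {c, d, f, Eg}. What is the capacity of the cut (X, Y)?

43

Edges leaving {In, a, b, e}: In→Eg (11), a→c (15), a→f (6), b→c (11).
Cut capacity = 11 + 15 + 6 + 11 = 43.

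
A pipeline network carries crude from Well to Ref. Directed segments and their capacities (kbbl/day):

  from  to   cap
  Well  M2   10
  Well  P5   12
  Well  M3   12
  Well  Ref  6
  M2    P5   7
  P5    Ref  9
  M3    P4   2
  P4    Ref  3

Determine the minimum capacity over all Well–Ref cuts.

17

Augment Well→Ref: bottleneck 6, flow now 6.
Augment Well→P5→Ref: bottleneck 9, flow now 15.
Augment Well→M3→P4→Ref: bottleneck 2, flow now 17.
No augmenting path remains; maximum flow = 17.
By max-flow min-cut, the minimum cut capacity equals the max flow.
In the residual graph, reachable from Well: {Well, M2, P5, M3}.
Min-cut edges: Well→Ref (6), P5→Ref (9), M3→P4 (2); capacity 6 + 9 + 2 = 17.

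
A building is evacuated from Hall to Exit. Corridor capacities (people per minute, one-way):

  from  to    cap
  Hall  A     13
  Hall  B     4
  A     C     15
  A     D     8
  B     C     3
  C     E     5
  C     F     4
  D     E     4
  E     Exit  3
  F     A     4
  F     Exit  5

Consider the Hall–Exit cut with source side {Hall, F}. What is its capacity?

Edges leaving {Hall, F}: Hall→A (13), Hall→B (4), F→A (4), F→Exit (5).
Cut capacity = 13 + 4 + 4 + 5 = 26.

26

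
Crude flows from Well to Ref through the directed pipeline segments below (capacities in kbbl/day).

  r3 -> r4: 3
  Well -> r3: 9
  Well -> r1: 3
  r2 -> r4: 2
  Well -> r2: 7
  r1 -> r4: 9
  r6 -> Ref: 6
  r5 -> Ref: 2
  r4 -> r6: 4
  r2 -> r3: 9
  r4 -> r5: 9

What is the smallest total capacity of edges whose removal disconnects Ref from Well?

Augment Well→r1→r4→r5→Ref: bottleneck 2, flow now 2.
Augment Well→r1→r4→r6→Ref: bottleneck 1, flow now 3.
Augment Well→r2→r4→r6→Ref: bottleneck 2, flow now 5.
Augment Well→r3→r4→r6→Ref: bottleneck 1, flow now 6.
No augmenting path remains; maximum flow = 6.
By max-flow min-cut, the minimum cut capacity equals the max flow.
In the residual graph, reachable from Well: {Well, r1, r2, r3, r4, r5}.
Min-cut edges: r4→r6 (4), r5→Ref (2); capacity 4 + 2 = 6.

6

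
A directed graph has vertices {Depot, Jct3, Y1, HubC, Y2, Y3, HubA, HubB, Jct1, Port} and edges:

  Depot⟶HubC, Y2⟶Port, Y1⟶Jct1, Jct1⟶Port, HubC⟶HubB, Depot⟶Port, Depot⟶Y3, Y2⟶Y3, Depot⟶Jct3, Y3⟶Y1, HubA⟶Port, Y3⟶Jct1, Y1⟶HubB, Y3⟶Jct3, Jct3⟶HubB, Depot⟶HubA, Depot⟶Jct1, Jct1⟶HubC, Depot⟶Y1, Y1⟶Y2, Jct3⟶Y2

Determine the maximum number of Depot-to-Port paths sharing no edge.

4

Assign every edge capacity 1; by Menger, the answer equals the max flow.
Path Depot→Port (+1); total 1.
Path Depot→HubA→Port (+1); total 2.
Path Depot→Jct1→Port (+1); total 3.
Path Depot→Jct3→Y2→Port (+1); total 4.
No residual Depot→Port path; max flow = 4.
Certifying cut of size 4: {Depot→HubA, Depot→Port, Jct1→Port, Y2→Port}.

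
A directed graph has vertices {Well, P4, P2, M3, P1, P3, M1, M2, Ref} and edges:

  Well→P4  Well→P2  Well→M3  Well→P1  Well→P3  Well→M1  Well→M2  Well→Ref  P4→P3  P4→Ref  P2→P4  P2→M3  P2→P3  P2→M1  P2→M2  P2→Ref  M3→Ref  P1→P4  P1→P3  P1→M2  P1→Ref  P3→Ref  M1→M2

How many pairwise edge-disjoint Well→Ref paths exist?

Assign every edge capacity 1; by Menger, the answer equals the max flow.
Path Well→Ref (+1); total 1.
Path Well→P4→Ref (+1); total 2.
Path Well→P2→Ref (+1); total 3.
Path Well→M3→Ref (+1); total 4.
Path Well→P1→Ref (+1); total 5.
Path Well→P3→Ref (+1); total 6.
No residual Well→Ref path; max flow = 6.
Certifying cut of size 6: {Well→M3, Well→P1, Well→P2, Well→P3, Well→P4, Well→Ref}.

6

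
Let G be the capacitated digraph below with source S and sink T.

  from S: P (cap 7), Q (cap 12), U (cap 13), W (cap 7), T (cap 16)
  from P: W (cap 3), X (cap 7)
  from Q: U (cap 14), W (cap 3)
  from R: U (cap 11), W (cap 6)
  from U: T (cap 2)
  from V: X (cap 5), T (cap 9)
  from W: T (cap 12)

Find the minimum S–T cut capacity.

30

Augment S→T: bottleneck 16, flow now 16.
Augment S→U→T: bottleneck 2, flow now 18.
Augment S→W→T: bottleneck 7, flow now 25.
Augment S→P→W→T: bottleneck 3, flow now 28.
Augment S→Q→W→T: bottleneck 2, flow now 30.
No augmenting path remains; maximum flow = 30.
By max-flow min-cut, the minimum cut capacity equals the max flow.
In the residual graph, reachable from S: {S, P, Q, U, W, X}.
Min-cut edges: S→T (16), U→T (2), W→T (12); capacity 16 + 2 + 12 = 30.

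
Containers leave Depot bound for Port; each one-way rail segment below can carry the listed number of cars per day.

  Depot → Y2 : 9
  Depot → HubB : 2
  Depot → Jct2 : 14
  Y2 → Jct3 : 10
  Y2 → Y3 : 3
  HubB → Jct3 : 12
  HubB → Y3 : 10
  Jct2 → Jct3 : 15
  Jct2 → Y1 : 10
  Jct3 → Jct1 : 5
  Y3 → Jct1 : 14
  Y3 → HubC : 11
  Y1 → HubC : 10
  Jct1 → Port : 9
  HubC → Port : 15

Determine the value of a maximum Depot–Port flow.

Augment Depot→Y2→Jct3→Jct1→Port: bottleneck 5, flow now 5.
Augment Depot→Y2→Y3→Jct1→Port: bottleneck 3, flow now 8.
Augment Depot→HubB→Y3→Jct1→Port: bottleneck 1, flow now 9.
Augment Depot→HubB→Y3→HubC→Port: bottleneck 1, flow now 10.
Augment Depot→Jct2→Y1→HubC→Port: bottleneck 10, flow now 20.
No augmenting path remains; maximum flow = 20.
In the residual graph, reachable from Depot: {Depot, Y2, Jct2, Jct3}.
Min-cut edges: Depot→HubB (2), Y2→Y3 (3), Jct2→Y1 (10), Jct3→Jct1 (5); capacity 2 + 3 + 10 + 5 = 20.
This cut is saturated, so no flow can exceed 20.

20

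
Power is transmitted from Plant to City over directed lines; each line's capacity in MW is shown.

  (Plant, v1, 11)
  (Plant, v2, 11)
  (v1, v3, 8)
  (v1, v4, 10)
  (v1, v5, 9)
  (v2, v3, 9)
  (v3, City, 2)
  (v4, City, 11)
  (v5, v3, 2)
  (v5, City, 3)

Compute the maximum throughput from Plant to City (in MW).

Augment Plant→v1→v3→City: bottleneck 2, flow now 2.
Augment Plant→v1→v4→City: bottleneck 9, flow now 11.
Augment Plant→v2→v3→v1→v4→City: bottleneck 1, flow now 12. (uses reverse residual edge)
Augment Plant→v2→v3→v1→v5→City: bottleneck 1, flow now 13. (uses reverse residual edge)
No augmenting path remains; maximum flow = 13.
In the residual graph, reachable from Plant: {Plant, v2, v3}.
Min-cut edges: Plant→v1 (11), v3→City (2); capacity 11 + 2 = 13.
This cut is saturated, so no flow can exceed 13.

13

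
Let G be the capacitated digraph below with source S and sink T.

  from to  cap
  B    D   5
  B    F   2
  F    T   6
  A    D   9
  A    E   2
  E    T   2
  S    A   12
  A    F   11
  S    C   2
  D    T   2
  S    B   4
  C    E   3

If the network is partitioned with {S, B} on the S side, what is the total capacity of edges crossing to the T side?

21

Edges leaving {S, B}: S→A (12), S→C (2), B→D (5), B→F (2).
Cut capacity = 12 + 2 + 5 + 2 = 21.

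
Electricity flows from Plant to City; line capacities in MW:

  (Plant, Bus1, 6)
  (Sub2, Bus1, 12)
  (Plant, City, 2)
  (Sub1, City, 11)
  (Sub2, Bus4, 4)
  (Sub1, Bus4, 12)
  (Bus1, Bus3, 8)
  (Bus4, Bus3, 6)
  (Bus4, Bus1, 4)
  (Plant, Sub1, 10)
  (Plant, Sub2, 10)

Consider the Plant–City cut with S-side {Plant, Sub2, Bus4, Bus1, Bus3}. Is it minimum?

Given cut capacity: 10 + 2 = 12.
Augment Plant→City: bottleneck 2, flow now 2.
Augment Plant→Sub1→City: bottleneck 10, flow now 12.
No augmenting path remains; maximum flow = 12.
Cut capacity 12 equals the max flow, so it is a minimum cut.

Yes — it is a minimum cut (capacity 12).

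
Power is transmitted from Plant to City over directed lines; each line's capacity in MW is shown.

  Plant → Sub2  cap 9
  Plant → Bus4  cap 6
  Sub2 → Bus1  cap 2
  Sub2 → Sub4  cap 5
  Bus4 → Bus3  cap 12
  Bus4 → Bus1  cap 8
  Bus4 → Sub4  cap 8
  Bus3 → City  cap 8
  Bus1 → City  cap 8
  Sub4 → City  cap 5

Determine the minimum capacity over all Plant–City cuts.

13

Augment Plant→Sub2→Bus1→City: bottleneck 2, flow now 2.
Augment Plant→Sub2→Sub4→City: bottleneck 5, flow now 7.
Augment Plant→Bus4→Bus3→City: bottleneck 6, flow now 13.
No augmenting path remains; maximum flow = 13.
By max-flow min-cut, the minimum cut capacity equals the max flow.
In the residual graph, reachable from Plant: {Plant, Sub2}.
Min-cut edges: Plant→Bus4 (6), Sub2→Bus1 (2), Sub2→Sub4 (5); capacity 6 + 2 + 5 = 13.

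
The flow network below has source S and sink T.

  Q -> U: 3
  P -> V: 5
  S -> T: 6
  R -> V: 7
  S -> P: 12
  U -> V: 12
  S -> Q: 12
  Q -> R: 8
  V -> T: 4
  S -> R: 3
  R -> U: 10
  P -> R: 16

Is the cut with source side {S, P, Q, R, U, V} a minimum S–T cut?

Yes — it is a minimum cut (capacity 10).

Given cut capacity: 6 + 4 = 10.
Augment S→T: bottleneck 6, flow now 6.
Augment S→P→V→T: bottleneck 4, flow now 10.
No augmenting path remains; maximum flow = 10.
Cut capacity 10 equals the max flow, so it is a minimum cut.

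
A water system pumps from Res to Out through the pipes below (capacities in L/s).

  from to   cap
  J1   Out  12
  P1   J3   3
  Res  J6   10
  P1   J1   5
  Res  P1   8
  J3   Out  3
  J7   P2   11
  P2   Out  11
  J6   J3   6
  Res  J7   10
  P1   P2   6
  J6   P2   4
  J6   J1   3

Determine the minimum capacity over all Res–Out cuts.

22

Augment Res→J7→P2→Out: bottleneck 10, flow now 10.
Augment Res→J6→J1→Out: bottleneck 3, flow now 13.
Augment Res→J6→J3→Out: bottleneck 3, flow now 16.
Augment Res→J6→P2→Out: bottleneck 1, flow now 17.
Augment Res→P1→J1→Out: bottleneck 5, flow now 22.
No augmenting path remains; maximum flow = 22.
By max-flow min-cut, the minimum cut capacity equals the max flow.
In the residual graph, reachable from Res: {Res, J7, J6, P1, J3, P2}.
Min-cut edges: J6→J1 (3), P1→J1 (5), J3→Out (3), P2→Out (11); capacity 3 + 5 + 3 + 11 = 22.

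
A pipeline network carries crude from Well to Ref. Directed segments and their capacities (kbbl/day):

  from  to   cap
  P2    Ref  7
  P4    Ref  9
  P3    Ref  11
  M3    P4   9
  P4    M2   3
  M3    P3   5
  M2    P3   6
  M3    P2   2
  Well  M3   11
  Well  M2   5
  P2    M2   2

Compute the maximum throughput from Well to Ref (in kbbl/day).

16

Augment Well→M2→P3→Ref: bottleneck 5, flow now 5.
Augment Well→M3→P2→Ref: bottleneck 2, flow now 7.
Augment Well→M3→P4→Ref: bottleneck 9, flow now 16.
No augmenting path remains; maximum flow = 16.
In the residual graph, reachable from Well: {Well}.
Min-cut edges: Well→M2 (5), Well→M3 (11); capacity 5 + 11 = 16.
This cut is saturated, so no flow can exceed 16.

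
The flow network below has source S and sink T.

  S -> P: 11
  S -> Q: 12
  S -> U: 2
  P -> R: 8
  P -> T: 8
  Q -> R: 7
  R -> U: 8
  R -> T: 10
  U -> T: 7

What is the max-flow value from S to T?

20

Augment S→P→T: bottleneck 8, flow now 8.
Augment S→U→T: bottleneck 2, flow now 10.
Augment S→P→R→T: bottleneck 3, flow now 13.
Augment S→Q→R→T: bottleneck 7, flow now 20.
No augmenting path remains; maximum flow = 20.
In the residual graph, reachable from S: {S, Q}.
Min-cut edges: S→P (11), S→U (2), Q→R (7); capacity 11 + 2 + 7 = 20.
This cut is saturated, so no flow can exceed 20.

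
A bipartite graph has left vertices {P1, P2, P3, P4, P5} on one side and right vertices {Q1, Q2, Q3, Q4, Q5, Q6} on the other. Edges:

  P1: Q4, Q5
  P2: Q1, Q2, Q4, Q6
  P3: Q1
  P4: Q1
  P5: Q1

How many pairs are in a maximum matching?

Unit-capacity flow: source→left, listed edges, right→sink; max matching = max flow.
Augmenting path P1→Q4 (+1); matched 1.
Augmenting path P2→Q1 (+1); matched 2.
Augmenting path P3→Q1→P2→Q2 (+1); matched 3.
No augmenting path remains; maximum matching = 3.
König certificate: {P1, P2, Q1} is a vertex cover of size 3 (every listed pair touches it), so no matching can be larger.

3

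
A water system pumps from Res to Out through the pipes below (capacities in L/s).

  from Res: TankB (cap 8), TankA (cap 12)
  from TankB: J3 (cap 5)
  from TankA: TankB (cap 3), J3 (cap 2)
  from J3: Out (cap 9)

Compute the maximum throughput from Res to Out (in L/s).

7

Augment Res→TankB→J3→Out: bottleneck 5, flow now 5.
Augment Res→TankA→J3→Out: bottleneck 2, flow now 7.
No augmenting path remains; maximum flow = 7.
In the residual graph, reachable from Res: {Res, TankB, TankA}.
Min-cut edges: TankB→J3 (5), TankA→J3 (2); capacity 5 + 2 = 7.
This cut is saturated, so no flow can exceed 7.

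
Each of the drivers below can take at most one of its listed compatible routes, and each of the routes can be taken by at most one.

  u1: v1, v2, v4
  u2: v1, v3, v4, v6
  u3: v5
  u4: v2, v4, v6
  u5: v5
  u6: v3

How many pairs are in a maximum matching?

5

Unit-capacity flow: source→left, listed edges, right→sink; max matching = max flow.
Augmenting path u1→v1 (+1); matched 1.
Augmenting path u2→v3 (+1); matched 2.
Augmenting path u3→v5 (+1); matched 3.
Augmenting path u4→v2 (+1); matched 4.
Augmenting path u6→v3→u2→v4 (+1); matched 5.
No augmenting path remains; maximum matching = 5.
König certificate: {u1, u2, u4, u6, v5} is a vertex cover of size 5 (every listed pair touches it), so no matching can be larger.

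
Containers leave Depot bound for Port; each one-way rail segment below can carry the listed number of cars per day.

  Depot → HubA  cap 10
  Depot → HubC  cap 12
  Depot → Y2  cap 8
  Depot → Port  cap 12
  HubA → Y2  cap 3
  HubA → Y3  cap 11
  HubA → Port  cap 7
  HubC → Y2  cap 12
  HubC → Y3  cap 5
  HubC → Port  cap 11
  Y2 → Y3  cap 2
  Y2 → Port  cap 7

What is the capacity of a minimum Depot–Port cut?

37

Augment Depot→Port: bottleneck 12, flow now 12.
Augment Depot→HubA→Port: bottleneck 7, flow now 19.
Augment Depot→HubC→Port: bottleneck 11, flow now 30.
Augment Depot→Y2→Port: bottleneck 7, flow now 37.
No augmenting path remains; maximum flow = 37.
By max-flow min-cut, the minimum cut capacity equals the max flow.
In the residual graph, reachable from Depot: {Depot, HubA, HubC, Y2, Y3}.
Min-cut edges: Depot→Port (12), HubA→Port (7), HubC→Port (11), Y2→Port (7); capacity 12 + 7 + 11 + 7 = 37.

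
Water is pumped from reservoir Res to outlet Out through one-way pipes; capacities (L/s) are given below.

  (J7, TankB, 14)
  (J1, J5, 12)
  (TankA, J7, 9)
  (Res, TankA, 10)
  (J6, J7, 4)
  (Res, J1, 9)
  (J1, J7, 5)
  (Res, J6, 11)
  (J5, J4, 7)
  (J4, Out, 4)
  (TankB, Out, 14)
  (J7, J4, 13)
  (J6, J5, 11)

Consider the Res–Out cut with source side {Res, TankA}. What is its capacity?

Edges leaving {Res, TankA}: Res→J1 (9), Res→J6 (11), TankA→J7 (9).
Cut capacity = 9 + 11 + 9 = 29.

29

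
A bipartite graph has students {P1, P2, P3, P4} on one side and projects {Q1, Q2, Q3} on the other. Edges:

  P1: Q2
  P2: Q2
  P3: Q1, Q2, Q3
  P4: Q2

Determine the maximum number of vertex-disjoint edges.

2

Unit-capacity flow: source→left, listed edges, right→sink; max matching = max flow.
Augmenting path P1→Q2 (+1); matched 1.
Augmenting path P3→Q1 (+1); matched 2.
No augmenting path remains; maximum matching = 2.
König certificate: {P3, Q2} is a vertex cover of size 2 (every listed pair touches it), so no matching can be larger.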